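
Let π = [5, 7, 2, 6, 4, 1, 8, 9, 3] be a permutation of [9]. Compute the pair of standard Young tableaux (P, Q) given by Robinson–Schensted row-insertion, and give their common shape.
P = [1, 3, 8, 9] / [2, 4] / [5, 6] / [7];  Q = [1, 2, 7, 8] / [3, 4] / [5, 9] / [6];  common shape = (4, 2, 2, 1)

Row-insert the values π_1, π_2, … into P one at a time, bumping the leftmost entry strictly greater than the inserted value down to the next row. The recording tableau Q records, in position (i, j), the step at which that cell was added to P.
  Insert 5 (step 1): P = [5];  Q = [1]
  Insert 7 (step 2): P = [5, 7];  Q = [1, 2]
  Insert 2 (step 3): P = [2, 7] / [5];  Q = [1, 2] / [3]
  Insert 6 (step 4): P = [2, 6] / [5, 7];  Q = [1, 2] / [3, 4]
  Insert 4 (step 5): P = [2, 4] / [5, 6] / [7];  Q = [1, 2] / [3, 4] / [5]
  Insert 1 (step 6): P = [1, 4] / [2, 6] / [5] / [7];  Q = [1, 2] / [3, 4] / [5] / [6]
  Insert 8 (step 7): P = [1, 4, 8] / [2, 6] / [5] / [7];  Q = [1, 2, 7] / [3, 4] / [5] / [6]
  Insert 9 (step 8): P = [1, 4, 8, 9] / [2, 6] / [5] / [7];  Q = [1, 2, 7, 8] / [3, 4] / [5] / [6]
  Insert 3 (step 9): P = [1, 3, 8, 9] / [2, 4] / [5, 6] / [7];  Q = [1, 2, 7, 8] / [3, 4] / [5, 9] / [6]
Final shape: (4, 2, 2, 1).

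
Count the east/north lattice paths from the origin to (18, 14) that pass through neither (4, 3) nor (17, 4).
Number of paths = 315366155

Inclusion–exclusion. Total paths: C(32, 18) = 471435600. Through P₁: C(7, 4)·C(25, 14) = 156009000. Through P₂: C(21, 17)·C(11, 1) = 65835. Since P₁ is strictly southwest of P₂, a monotone path through both must visit P₁ then P₂; paths through both = C(7, 4)·C(14, 13)·C(11, 1) = 5390. Avoid both = 471435600 − 156009000 − 65835 + 5390 = 315366155.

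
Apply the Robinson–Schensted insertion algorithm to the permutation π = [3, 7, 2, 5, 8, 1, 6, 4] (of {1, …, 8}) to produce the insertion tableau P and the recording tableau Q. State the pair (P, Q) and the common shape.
P = [1, 4, 6] / [2, 5, 8] / [3, 7];  Q = [1, 2, 5] / [3, 4, 7] / [6, 8];  common shape = (3, 3, 2)

Row-insert the values π_1, π_2, … into P one at a time, bumping the leftmost entry strictly greater than the inserted value down to the next row. The recording tableau Q records, in position (i, j), the step at which that cell was added to P.
  Insert 3 (step 1): P = [3];  Q = [1]
  Insert 7 (step 2): P = [3, 7];  Q = [1, 2]
  Insert 2 (step 3): P = [2, 7] / [3];  Q = [1, 2] / [3]
  Insert 5 (step 4): P = [2, 5] / [3, 7];  Q = [1, 2] / [3, 4]
  Insert 8 (step 5): P = [2, 5, 8] / [3, 7];  Q = [1, 2, 5] / [3, 4]
  Insert 1 (step 6): P = [1, 5, 8] / [2, 7] / [3];  Q = [1, 2, 5] / [3, 4] / [6]
  Insert 6 (step 7): P = [1, 5, 6] / [2, 7, 8] / [3];  Q = [1, 2, 5] / [3, 4, 7] / [6]
  Insert 4 (step 8): P = [1, 4, 6] / [2, 5, 8] / [3, 7];  Q = [1, 2, 5] / [3, 4, 7] / [6, 8]
Final shape: (3, 3, 2).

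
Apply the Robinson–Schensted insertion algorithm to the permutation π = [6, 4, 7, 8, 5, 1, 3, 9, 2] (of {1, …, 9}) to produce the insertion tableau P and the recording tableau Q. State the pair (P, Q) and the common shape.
P = [1, 2, 8, 9] / [3, 5] / [4, 7] / [6];  Q = [1, 3, 4, 8] / [2, 5] / [6, 7] / [9];  common shape = (4, 2, 2, 1)

Row-insert the values π_1, π_2, … into P one at a time, bumping the leftmost entry strictly greater than the inserted value down to the next row. The recording tableau Q records, in position (i, j), the step at which that cell was added to P.
  Insert 6 (step 1): P = [6];  Q = [1]
  Insert 4 (step 2): P = [4] / [6];  Q = [1] / [2]
  Insert 7 (step 3): P = [4, 7] / [6];  Q = [1, 3] / [2]
  Insert 8 (step 4): P = [4, 7, 8] / [6];  Q = [1, 3, 4] / [2]
  Insert 5 (step 5): P = [4, 5, 8] / [6, 7];  Q = [1, 3, 4] / [2, 5]
  Insert 1 (step 6): P = [1, 5, 8] / [4, 7] / [6];  Q = [1, 3, 4] / [2, 5] / [6]
  Insert 3 (step 7): P = [1, 3, 8] / [4, 5] / [6, 7];  Q = [1, 3, 4] / [2, 5] / [6, 7]
  Insert 9 (step 8): P = [1, 3, 8, 9] / [4, 5] / [6, 7];  Q = [1, 3, 4, 8] / [2, 5] / [6, 7]
  Insert 2 (step 9): P = [1, 2, 8, 9] / [3, 5] / [4, 7] / [6];  Q = [1, 3, 4, 8] / [2, 5] / [6, 7] / [9]
Final shape: (4, 2, 2, 1).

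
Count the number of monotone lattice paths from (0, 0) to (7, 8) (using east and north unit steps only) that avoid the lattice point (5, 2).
Number of paths = 5847

Total paths from (0, 0) to (7, 8): C(15, 7) = 6435. Paths through (5, 2): (paths (0, 0) → (5, 2)) × (paths (5, 2) → (7, 8)) = C(7, 5) · C(8, 2) = 21 · 28 = 588. Avoidance count = 6435 − 588 = 5847.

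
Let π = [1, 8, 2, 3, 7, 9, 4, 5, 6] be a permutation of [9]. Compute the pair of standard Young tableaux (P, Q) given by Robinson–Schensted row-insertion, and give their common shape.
P = [1, 2, 3, 4, 5, 6] / [7, 9] / [8];  Q = [1, 2, 4, 5, 6, 9] / [3, 8] / [7];  common shape = (6, 2, 1)

Row-insert the values π_1, π_2, … into P one at a time, bumping the leftmost entry strictly greater than the inserted value down to the next row. The recording tableau Q records, in position (i, j), the step at which that cell was added to P.
  Insert 1 (step 1): P = [1];  Q = [1]
  Insert 8 (step 2): P = [1, 8];  Q = [1, 2]
  Insert 2 (step 3): P = [1, 2] / [8];  Q = [1, 2] / [3]
  Insert 3 (step 4): P = [1, 2, 3] / [8];  Q = [1, 2, 4] / [3]
  Insert 7 (step 5): P = [1, 2, 3, 7] / [8];  Q = [1, 2, 4, 5] / [3]
  Insert 9 (step 6): P = [1, 2, 3, 7, 9] / [8];  Q = [1, 2, 4, 5, 6] / [3]
  Insert 4 (step 7): P = [1, 2, 3, 4, 9] / [7] / [8];  Q = [1, 2, 4, 5, 6] / [3] / [7]
  Insert 5 (step 8): P = [1, 2, 3, 4, 5] / [7, 9] / [8];  Q = [1, 2, 4, 5, 6] / [3, 8] / [7]
  Insert 6 (step 9): P = [1, 2, 3, 4, 5, 6] / [7, 9] / [8];  Q = [1, 2, 4, 5, 6, 9] / [3, 8] / [7]
Final shape: (6, 2, 1).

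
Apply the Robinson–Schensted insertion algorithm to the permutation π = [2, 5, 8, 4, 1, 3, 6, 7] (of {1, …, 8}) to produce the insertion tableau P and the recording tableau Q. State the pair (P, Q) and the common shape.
P = [1, 3, 6, 7] / [2, 4, 8] / [5];  Q = [1, 2, 3, 8] / [4, 6, 7] / [5];  common shape = (4, 3, 1)

Row-insert the values π_1, π_2, … into P one at a time, bumping the leftmost entry strictly greater than the inserted value down to the next row. The recording tableau Q records, in position (i, j), the step at which that cell was added to P.
  Insert 2 (step 1): P = [2];  Q = [1]
  Insert 5 (step 2): P = [2, 5];  Q = [1, 2]
  Insert 8 (step 3): P = [2, 5, 8];  Q = [1, 2, 3]
  Insert 4 (step 4): P = [2, 4, 8] / [5];  Q = [1, 2, 3] / [4]
  Insert 1 (step 5): P = [1, 4, 8] / [2] / [5];  Q = [1, 2, 3] / [4] / [5]
  Insert 3 (step 6): P = [1, 3, 8] / [2, 4] / [5];  Q = [1, 2, 3] / [4, 6] / [5]
  Insert 6 (step 7): P = [1, 3, 6] / [2, 4, 8] / [5];  Q = [1, 2, 3] / [4, 6, 7] / [5]
  Insert 7 (step 8): P = [1, 3, 6, 7] / [2, 4, 8] / [5];  Q = [1, 2, 3, 8] / [4, 6, 7] / [5]
Final shape: (4, 3, 1).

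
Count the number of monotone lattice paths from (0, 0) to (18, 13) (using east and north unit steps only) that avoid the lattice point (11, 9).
Number of paths = 150826275

Total paths from (0, 0) to (18, 13): C(31, 18) = 206253075. Paths through (11, 9): (paths (0, 0) → (11, 9)) × (paths (11, 9) → (18, 13)) = C(20, 11) · C(11, 7) = 167960 · 330 = 55426800. Avoidance count = 206253075 − 55426800 = 150826275.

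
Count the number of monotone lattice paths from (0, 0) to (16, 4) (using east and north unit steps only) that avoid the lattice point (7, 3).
Number of paths = 3645

Total paths from (0, 0) to (16, 4): C(20, 16) = 4845. Paths through (7, 3): (paths (0, 0) → (7, 3)) × (paths (7, 3) → (16, 4)) = C(10, 7) · C(10, 9) = 120 · 10 = 1200. Avoidance count = 4845 − 1200 = 3645.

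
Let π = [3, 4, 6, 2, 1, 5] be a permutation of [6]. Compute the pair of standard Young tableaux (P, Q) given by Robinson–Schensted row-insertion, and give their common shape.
P = [1, 4, 5] / [2, 6] / [3];  Q = [1, 2, 3] / [4, 6] / [5];  common shape = (3, 2, 1)

Row-insert the values π_1, π_2, … into P one at a time, bumping the leftmost entry strictly greater than the inserted value down to the next row. The recording tableau Q records, in position (i, j), the step at which that cell was added to P.
  Insert 3 (step 1): P = [3];  Q = [1]
  Insert 4 (step 2): P = [3, 4];  Q = [1, 2]
  Insert 6 (step 3): P = [3, 4, 6];  Q = [1, 2, 3]
  Insert 2 (step 4): P = [2, 4, 6] / [3];  Q = [1, 2, 3] / [4]
  Insert 1 (step 5): P = [1, 4, 6] / [2] / [3];  Q = [1, 2, 3] / [4] / [5]
  Insert 5 (step 6): P = [1, 4, 5] / [2, 6] / [3];  Q = [1, 2, 3] / [4, 6] / [5]
Final shape: (3, 2, 1).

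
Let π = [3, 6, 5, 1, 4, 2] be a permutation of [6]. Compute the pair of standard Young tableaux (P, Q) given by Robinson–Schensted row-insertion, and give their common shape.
P = [1, 2] / [3, 4] / [5] / [6];  Q = [1, 2] / [3, 5] / [4] / [6];  common shape = (2, 2, 1, 1)

Row-insert the values π_1, π_2, … into P one at a time, bumping the leftmost entry strictly greater than the inserted value down to the next row. The recording tableau Q records, in position (i, j), the step at which that cell was added to P.
  Insert 3 (step 1): P = [3];  Q = [1]
  Insert 6 (step 2): P = [3, 6];  Q = [1, 2]
  Insert 5 (step 3): P = [3, 5] / [6];  Q = [1, 2] / [3]
  Insert 1 (step 4): P = [1, 5] / [3] / [6];  Q = [1, 2] / [3] / [4]
  Insert 4 (step 5): P = [1, 4] / [3, 5] / [6];  Q = [1, 2] / [3, 5] / [4]
  Insert 2 (step 6): P = [1, 2] / [3, 4] / [5] / [6];  Q = [1, 2] / [3, 5] / [4] / [6]
Final shape: (2, 2, 1, 1).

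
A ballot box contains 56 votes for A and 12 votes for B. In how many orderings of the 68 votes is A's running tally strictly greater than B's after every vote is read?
Strict-lead orderings = 4711898932312

Total orderings of the 68 votes with 56 for A: C(68, 56) = 7282025622664. By the Bertrand ballot formula (Cycle Lemma / reflection principle), the number of orderings in which A is strictly ahead of B throughout is (p − q)/(p + q) · C(p + q, p) = (56 − 12)/(56 + 12) · 7282025622664 = 4711898932312.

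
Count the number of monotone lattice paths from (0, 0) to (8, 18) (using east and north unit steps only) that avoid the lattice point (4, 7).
Number of paths = 1111825

Total paths from (0, 0) to (8, 18): C(26, 8) = 1562275. Paths through (4, 7): (paths (0, 0) → (4, 7)) × (paths (4, 7) → (8, 18)) = C(11, 4) · C(15, 4) = 330 · 1365 = 450450. Avoidance count = 1562275 − 450450 = 1111825.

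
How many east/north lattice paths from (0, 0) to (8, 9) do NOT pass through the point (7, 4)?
Number of paths = 22330

Total paths from (0, 0) to (8, 9): C(17, 8) = 24310. Paths through (7, 4): (paths (0, 0) → (7, 4)) × (paths (7, 4) → (8, 9)) = C(11, 7) · C(6, 1) = 330 · 6 = 1980. Avoidance count = 24310 − 1980 = 22330.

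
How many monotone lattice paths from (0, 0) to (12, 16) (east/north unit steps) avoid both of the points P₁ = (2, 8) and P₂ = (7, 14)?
Number of paths = 26447355

Inclusion–exclusion. Total paths: C(28, 12) = 30421755. Through P₁: C(10, 2)·C(18, 10) = 1969110. Through P₂: C(21, 7)·C(7, 5) = 2441880. Since P₁ is strictly southwest of P₂, a monotone path through both must visit P₁ then P₂; paths through both = C(10, 2)·C(11, 5)·C(7, 5) = 436590. Avoid both = 30421755 − 1969110 − 2441880 + 436590 = 26447355.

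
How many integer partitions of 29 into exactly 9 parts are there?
p(29, 9 parts) = 488

Partitions of n into exactly k parts are in bijection with partitions of n − k into at most k parts (subtract 1 from each part). So p(29, exactly 9) = p(20, parts ≤ 9). Computing via the recurrence p(m, j) = p(m, j−1) + p(m−j, j) gives 488.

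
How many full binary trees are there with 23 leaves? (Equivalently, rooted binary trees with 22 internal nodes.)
C_22 = 91482563640

These full binary trees are counted by the Catalan number C_n = (1/(n + 1)) · C(2n, n). For n = 22: C_22 = (1/23) · C(44, 22) = 2104098963720/23 = 91482563640.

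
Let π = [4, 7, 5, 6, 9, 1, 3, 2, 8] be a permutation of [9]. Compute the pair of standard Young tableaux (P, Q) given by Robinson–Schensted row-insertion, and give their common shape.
P = [1, 2, 6, 8] / [3, 5, 9] / [4] / [7];  Q = [1, 2, 4, 5] / [3, 7, 9] / [6] / [8];  common shape = (4, 3, 1, 1)

Row-insert the values π_1, π_2, … into P one at a time, bumping the leftmost entry strictly greater than the inserted value down to the next row. The recording tableau Q records, in position (i, j), the step at which that cell was added to P.
  Insert 4 (step 1): P = [4];  Q = [1]
  Insert 7 (step 2): P = [4, 7];  Q = [1, 2]
  Insert 5 (step 3): P = [4, 5] / [7];  Q = [1, 2] / [3]
  Insert 6 (step 4): P = [4, 5, 6] / [7];  Q = [1, 2, 4] / [3]
  Insert 9 (step 5): P = [4, 5, 6, 9] / [7];  Q = [1, 2, 4, 5] / [3]
  Insert 1 (step 6): P = [1, 5, 6, 9] / [4] / [7];  Q = [1, 2, 4, 5] / [3] / [6]
  Insert 3 (step 7): P = [1, 3, 6, 9] / [4, 5] / [7];  Q = [1, 2, 4, 5] / [3, 7] / [6]
  Insert 2 (step 8): P = [1, 2, 6, 9] / [3, 5] / [4] / [7];  Q = [1, 2, 4, 5] / [3, 7] / [6] / [8]
  Insert 8 (step 9): P = [1, 2, 6, 8] / [3, 5, 9] / [4] / [7];  Q = [1, 2, 4, 5] / [3, 7, 9] / [6] / [8]
Final shape: (4, 3, 1, 1).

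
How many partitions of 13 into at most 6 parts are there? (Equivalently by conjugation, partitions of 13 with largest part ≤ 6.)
p(13, parts ≤ 6) = 71

Partitions of 13 with all parts ≤ 6: 6+6+1, 6+5+2, 6+5+1+1, 6+4+3, 6+4+2+1, 6+4+1+1+1, 6+3+3+1, 6+3+2+2, 6+3+2+1+1, 6+3+1+1+1+1, 6+2+2+2+1, 6+2+2+1+1+1, 6+2+1+1+1+1+1, 6+1+1+1+1+1+1+1, 5+5+3, 5+5+2+1, 5+5+1+1+1, 5+4+4, 5+4+3+1, 5+4+2+2, 5+4+2+1+1, 5+4+1+1+1+1, 5+3+3+2, 5+3+3+1+1, 5+3+2+2+1, 5+3+2+1+1+1, 5+3+1+1+1+1+1, 5+2+2+2+2, 5+2+2+2+1+1, 5+2+2+1+1+1+1, … (71 total). Count = 71.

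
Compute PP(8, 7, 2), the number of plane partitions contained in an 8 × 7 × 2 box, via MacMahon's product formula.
PP(8, 7, 2) = 9202050

Evaluate the triple product over i = 1..8, j = 1..7, k = 1..2. The factors are (2/1) · (3/2) · (3/2) · (4/3) · (4/3) · (5/4) · (5/4) · (6/5) · … (112 factors total). The numerators and denominators telescope so the product is an integer; carrying out the multiplication exactly gives PP(8, 7, 2) = 9202050.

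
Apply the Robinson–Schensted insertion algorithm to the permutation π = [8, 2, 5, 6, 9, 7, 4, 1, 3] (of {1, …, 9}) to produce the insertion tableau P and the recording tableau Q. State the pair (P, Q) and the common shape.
P = [1, 3, 6, 7] / [2, 4] / [5, 9] / [8];  Q = [1, 3, 4, 5] / [2, 6] / [7, 9] / [8];  common shape = (4, 2, 2, 1)

Row-insert the values π_1, π_2, … into P one at a time, bumping the leftmost entry strictly greater than the inserted value down to the next row. The recording tableau Q records, in position (i, j), the step at which that cell was added to P.
  Insert 8 (step 1): P = [8];  Q = [1]
  Insert 2 (step 2): P = [2] / [8];  Q = [1] / [2]
  Insert 5 (step 3): P = [2, 5] / [8];  Q = [1, 3] / [2]
  Insert 6 (step 4): P = [2, 5, 6] / [8];  Q = [1, 3, 4] / [2]
  Insert 9 (step 5): P = [2, 5, 6, 9] / [8];  Q = [1, 3, 4, 5] / [2]
  Insert 7 (step 6): P = [2, 5, 6, 7] / [8, 9];  Q = [1, 3, 4, 5] / [2, 6]
  Insert 4 (step 7): P = [2, 4, 6, 7] / [5, 9] / [8];  Q = [1, 3, 4, 5] / [2, 6] / [7]
  Insert 1 (step 8): P = [1, 4, 6, 7] / [2, 9] / [5] / [8];  Q = [1, 3, 4, 5] / [2, 6] / [7] / [8]
  Insert 3 (step 9): P = [1, 3, 6, 7] / [2, 4] / [5, 9] / [8];  Q = [1, 3, 4, 5] / [2, 6] / [7, 9] / [8]
Final shape: (4, 2, 2, 1).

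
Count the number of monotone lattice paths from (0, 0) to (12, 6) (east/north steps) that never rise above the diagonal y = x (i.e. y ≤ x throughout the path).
Number of paths = 9996

By the reflection principle (André's argument), the number of monotone paths to (12, 6) with n ≤ m that never go above y = x is C(18, 12) − C(18, 13) = 18564 − 8568 = 9996.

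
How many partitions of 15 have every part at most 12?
p(15, parts ≤ 12) = 172

Partitions of 15 with all parts ≤ 12: 12+3, 12+2+1, 12+1+1+1, 11+4, 11+3+1, 11+2+2, 11+2+1+1, 11+1+1+1+1, 10+5, 10+4+1, 10+3+2, 10+3+1+1, 10+2+2+1, 10+2+1+1+1, 10+1+1+1+1+1, 9+6, 9+5+1, 9+4+2, 9+4+1+1, 9+3+3, 9+3+2+1, 9+3+1+1+1, 9+2+2+2, 9+2+2+1+1, 9+2+1+1+1+1, 9+1+1+1+1+1+1, 8+7, 8+6+1, 8+5+2, 8+5+1+1, … (172 total). Count = 172.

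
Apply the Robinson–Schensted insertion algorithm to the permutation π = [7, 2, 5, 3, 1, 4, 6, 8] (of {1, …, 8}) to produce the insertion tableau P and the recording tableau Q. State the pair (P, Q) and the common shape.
P = [1, 3, 4, 6, 8] / [2] / [5] / [7];  Q = [1, 3, 6, 7, 8] / [2] / [4] / [5];  common shape = (5, 1, 1, 1)

Row-insert the values π_1, π_2, … into P one at a time, bumping the leftmost entry strictly greater than the inserted value down to the next row. The recording tableau Q records, in position (i, j), the step at which that cell was added to P.
  Insert 7 (step 1): P = [7];  Q = [1]
  Insert 2 (step 2): P = [2] / [7];  Q = [1] / [2]
  Insert 5 (step 3): P = [2, 5] / [7];  Q = [1, 3] / [2]
  Insert 3 (step 4): P = [2, 3] / [5] / [7];  Q = [1, 3] / [2] / [4]
  Insert 1 (step 5): P = [1, 3] / [2] / [5] / [7];  Q = [1, 3] / [2] / [4] / [5]
  Insert 4 (step 6): P = [1, 3, 4] / [2] / [5] / [7];  Q = [1, 3, 6] / [2] / [4] / [5]
  Insert 6 (step 7): P = [1, 3, 4, 6] / [2] / [5] / [7];  Q = [1, 3, 6, 7] / [2] / [4] / [5]
  Insert 8 (step 8): P = [1, 3, 4, 6, 8] / [2] / [5] / [7];  Q = [1, 3, 6, 7, 8] / [2] / [4] / [5]
Final shape: (5, 1, 1, 1).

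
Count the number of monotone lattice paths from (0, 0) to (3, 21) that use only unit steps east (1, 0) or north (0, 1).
Number of paths = 2024

A monotone lattice path from (0, 0) to (3, 21) consists of 3 east steps and 21 north steps in some order, so it is determined by which 3 of the 24 steps are east. The count is C(24, 3) = 2024.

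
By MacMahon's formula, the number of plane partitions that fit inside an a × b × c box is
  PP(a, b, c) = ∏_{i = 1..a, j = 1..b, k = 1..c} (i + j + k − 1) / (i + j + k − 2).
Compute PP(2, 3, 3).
PP(2, 3, 3) = 175

Evaluate the triple product over i = 1..2, j = 1..3, k = 1..3. The factors are (2/1) · (3/2) · (4/3) · (3/2) · (4/3) · (5/4) · (4/3) · (5/4) · … (18 factors total). The numerators and denominators telescope so the product is an integer; carrying out the multiplication exactly gives PP(2, 3, 3) = 175.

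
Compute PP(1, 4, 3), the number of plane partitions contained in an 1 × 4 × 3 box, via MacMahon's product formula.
PP(1, 4, 3) = 35

Evaluate the triple product over i = 1..1, j = 1..4, k = 1..3. The factors are (2/1) · (3/2) · (4/3) · (3/2) · (4/3) · (5/4) · (4/3) · (5/4) · … (12 factors total). The numerators and denominators telescope so the product is an integer; carrying out the multiplication exactly gives PP(1, 4, 3) = 35.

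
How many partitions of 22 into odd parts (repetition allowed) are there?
p_odd(22) = 89

Enumerate partitions using only odd parts via the recurrence o(n, m) = o(n, m−2) + o(n−m, m) over odd m, starting from the largest odd part ≤ n. This gives p_odd(22) = 89. (Euler's theorem: equals the count of distinct-part partitions.)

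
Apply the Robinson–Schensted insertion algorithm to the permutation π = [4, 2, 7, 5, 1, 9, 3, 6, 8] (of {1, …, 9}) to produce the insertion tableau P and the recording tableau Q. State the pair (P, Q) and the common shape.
P = [1, 3, 6, 8] / [2, 5, 9] / [4, 7];  Q = [1, 3, 6, 9] / [2, 4, 8] / [5, 7];  common shape = (4, 3, 2)

Row-insert the values π_1, π_2, … into P one at a time, bumping the leftmost entry strictly greater than the inserted value down to the next row. The recording tableau Q records, in position (i, j), the step at which that cell was added to P.
  Insert 4 (step 1): P = [4];  Q = [1]
  Insert 2 (step 2): P = [2] / [4];  Q = [1] / [2]
  Insert 7 (step 3): P = [2, 7] / [4];  Q = [1, 3] / [2]
  Insert 5 (step 4): P = [2, 5] / [4, 7];  Q = [1, 3] / [2, 4]
  Insert 1 (step 5): P = [1, 5] / [2, 7] / [4];  Q = [1, 3] / [2, 4] / [5]
  Insert 9 (step 6): P = [1, 5, 9] / [2, 7] / [4];  Q = [1, 3, 6] / [2, 4] / [5]
  Insert 3 (step 7): P = [1, 3, 9] / [2, 5] / [4, 7];  Q = [1, 3, 6] / [2, 4] / [5, 7]
  Insert 6 (step 8): P = [1, 3, 6] / [2, 5, 9] / [4, 7];  Q = [1, 3, 6] / [2, 4, 8] / [5, 7]
  Insert 8 (step 9): P = [1, 3, 6, 8] / [2, 5, 9] / [4, 7];  Q = [1, 3, 6, 9] / [2, 4, 8] / [5, 7]
Final shape: (4, 3, 2).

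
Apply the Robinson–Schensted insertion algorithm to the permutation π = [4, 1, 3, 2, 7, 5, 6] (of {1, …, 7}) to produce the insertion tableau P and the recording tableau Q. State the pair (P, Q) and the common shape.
P = [1, 2, 5, 6] / [3, 7] / [4];  Q = [1, 3, 5, 7] / [2, 6] / [4];  common shape = (4, 2, 1)

Row-insert the values π_1, π_2, … into P one at a time, bumping the leftmost entry strictly greater than the inserted value down to the next row. The recording tableau Q records, in position (i, j), the step at which that cell was added to P.
  Insert 4 (step 1): P = [4];  Q = [1]
  Insert 1 (step 2): P = [1] / [4];  Q = [1] / [2]
  Insert 3 (step 3): P = [1, 3] / [4];  Q = [1, 3] / [2]
  Insert 2 (step 4): P = [1, 2] / [3] / [4];  Q = [1, 3] / [2] / [4]
  Insert 7 (step 5): P = [1, 2, 7] / [3] / [4];  Q = [1, 3, 5] / [2] / [4]
  Insert 5 (step 6): P = [1, 2, 5] / [3, 7] / [4];  Q = [1, 3, 5] / [2, 6] / [4]
  Insert 6 (step 7): P = [1, 2, 5, 6] / [3, 7] / [4];  Q = [1, 3, 5, 7] / [2, 6] / [4]
Final shape: (4, 2, 1).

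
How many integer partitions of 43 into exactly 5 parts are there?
p(43, 5 parts) = 1469

Partitions of n into exactly k parts are in bijection with partitions of n − k into at most k parts (subtract 1 from each part). So p(43, exactly 5) = p(38, parts ≤ 5). Computing via the recurrence p(m, j) = p(m, j−1) + p(m−j, j) gives 1469.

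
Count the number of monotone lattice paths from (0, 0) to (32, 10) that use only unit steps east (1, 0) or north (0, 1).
Number of paths = 1471442973

A monotone lattice path from (0, 0) to (32, 10) consists of 32 east steps and 10 north steps in some order, so it is determined by which 32 of the 42 steps are east. The count is C(42, 32) = 1471442973.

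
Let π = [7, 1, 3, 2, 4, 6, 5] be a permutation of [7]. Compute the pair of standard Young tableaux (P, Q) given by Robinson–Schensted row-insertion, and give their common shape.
P = [1, 2, 4, 5] / [3, 6] / [7];  Q = [1, 3, 5, 6] / [2, 7] / [4];  common shape = (4, 2, 1)

Row-insert the values π_1, π_2, … into P one at a time, bumping the leftmost entry strictly greater than the inserted value down to the next row. The recording tableau Q records, in position (i, j), the step at which that cell was added to P.
  Insert 7 (step 1): P = [7];  Q = [1]
  Insert 1 (step 2): P = [1] / [7];  Q = [1] / [2]
  Insert 3 (step 3): P = [1, 3] / [7];  Q = [1, 3] / [2]
  Insert 2 (step 4): P = [1, 2] / [3] / [7];  Q = [1, 3] / [2] / [4]
  Insert 4 (step 5): P = [1, 2, 4] / [3] / [7];  Q = [1, 3, 5] / [2] / [4]
  Insert 6 (step 6): P = [1, 2, 4, 6] / [3] / [7];  Q = [1, 3, 5, 6] / [2] / [4]
  Insert 5 (step 7): P = [1, 2, 4, 5] / [3, 6] / [7];  Q = [1, 3, 5, 6] / [2, 7] / [4]
Final shape: (4, 2, 1).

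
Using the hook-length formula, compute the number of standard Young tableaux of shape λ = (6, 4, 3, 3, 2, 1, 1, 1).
# SYT of shape (6, 4, 3, 3, 2, 1, 1, 1) = 805820400

Hook-length formula: f^λ = n! / Π hook(c), product over all cells c of the Young diagram. For λ = (6, 4, 3, 3, 2, 1, 1, 1), n = 21 boxes. Hook lengths by row (left-to-right, top-to-bottom): [13, 9, 7, 4, 2, 1]; [10, 6, 4, 1]; [8, 4, 2]; [7, 3, 1]; [5, 1]; [3]; [2]; [1]. Product of hooks = 63402393600. So f^λ = 21! / 63402393600 = 51090942171709440000 / 63402393600 = 805820400.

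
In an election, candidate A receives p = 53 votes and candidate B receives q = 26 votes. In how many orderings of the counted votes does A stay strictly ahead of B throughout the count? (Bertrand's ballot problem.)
Strict-lead orderings = 177349970171819554956

Total orderings of the 79 votes with 53 for A: C(79, 53) = 518912875687916475612. By the Bertrand ballot formula (Cycle Lemma / reflection principle), the number of orderings in which A is strictly ahead of B throughout is (p − q)/(p + q) · C(p + q, p) = (53 − 26)/(53 + 26) · 518912875687916475612 = 177349970171819554956.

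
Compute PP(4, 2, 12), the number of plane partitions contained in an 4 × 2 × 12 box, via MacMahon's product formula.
PP(4, 2, 12) = 866320

Evaluate the triple product over i = 1..4, j = 1..2, k = 1..12. The factors are (2/1) · (3/2) · (4/3) · (5/4) · (6/5) · (7/6) · (8/7) · (9/8) · … (96 factors total). The numerators and denominators telescope so the product is an integer; carrying out the multiplication exactly gives PP(4, 2, 12) = 866320.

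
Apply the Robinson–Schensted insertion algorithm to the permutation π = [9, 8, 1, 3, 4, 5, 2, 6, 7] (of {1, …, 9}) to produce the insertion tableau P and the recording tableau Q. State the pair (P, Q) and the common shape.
P = [1, 2, 4, 5, 6, 7] / [3] / [8] / [9];  Q = [1, 4, 5, 6, 8, 9] / [2] / [3] / [7];  common shape = (6, 1, 1, 1)

Row-insert the values π_1, π_2, … into P one at a time, bumping the leftmost entry strictly greater than the inserted value down to the next row. The recording tableau Q records, in position (i, j), the step at which that cell was added to P.
  Insert 9 (step 1): P = [9];  Q = [1]
  Insert 8 (step 2): P = [8] / [9];  Q = [1] / [2]
  Insert 1 (step 3): P = [1] / [8] / [9];  Q = [1] / [2] / [3]
  Insert 3 (step 4): P = [1, 3] / [8] / [9];  Q = [1, 4] / [2] / [3]
  Insert 4 (step 5): P = [1, 3, 4] / [8] / [9];  Q = [1, 4, 5] / [2] / [3]
  Insert 5 (step 6): P = [1, 3, 4, 5] / [8] / [9];  Q = [1, 4, 5, 6] / [2] / [3]
  Insert 2 (step 7): P = [1, 2, 4, 5] / [3] / [8] / [9];  Q = [1, 4, 5, 6] / [2] / [3] / [7]
  Insert 6 (step 8): P = [1, 2, 4, 5, 6] / [3] / [8] / [9];  Q = [1, 4, 5, 6, 8] / [2] / [3] / [7]
  Insert 7 (step 9): P = [1, 2, 4, 5, 6, 7] / [3] / [8] / [9];  Q = [1, 4, 5, 6, 8, 9] / [2] / [3] / [7]
Final shape: (6, 1, 1, 1).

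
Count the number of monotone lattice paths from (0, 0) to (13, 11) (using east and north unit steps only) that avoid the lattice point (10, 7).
Number of paths = 1815464

Total paths from (0, 0) to (13, 11): C(24, 13) = 2496144. Paths through (10, 7): (paths (0, 0) → (10, 7)) × (paths (10, 7) → (13, 11)) = C(17, 10) · C(7, 3) = 19448 · 35 = 680680. Avoidance count = 2496144 − 680680 = 1815464.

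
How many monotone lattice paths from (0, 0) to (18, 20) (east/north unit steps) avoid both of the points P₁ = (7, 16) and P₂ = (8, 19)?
Number of paths = 33229727388

Inclusion–exclusion. Total paths: C(38, 18) = 33578000610. Through P₁: C(23, 7)·C(15, 11) = 334639305. Through P₂: C(27, 8)·C(11, 10) = 24420825. Since P₁ is strictly southwest of P₂, a monotone path through both must visit P₁ then P₂; paths through both = C(23, 7)·C(4, 1)·C(11, 10) = 10786908. Avoid both = 33578000610 − 334639305 − 24420825 + 10786908 = 33229727388.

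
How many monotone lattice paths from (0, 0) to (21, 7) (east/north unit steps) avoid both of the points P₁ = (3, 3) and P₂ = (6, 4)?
Number of paths = 931660

Inclusion–exclusion. Total paths: C(28, 21) = 1184040. Through P₁: C(6, 3)·C(22, 18) = 146300. Through P₂: C(10, 6)·C(18, 15) = 171360. Since P₁ is strictly southwest of P₂, a monotone path through both must visit P₁ then P₂; paths through both = C(6, 3)·C(4, 3)·C(18, 15) = 65280. Avoid both = 1184040 − 146300 − 171360 + 65280 = 931660.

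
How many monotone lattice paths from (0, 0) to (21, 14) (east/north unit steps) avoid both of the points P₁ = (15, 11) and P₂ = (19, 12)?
Number of paths = 1056023610

Inclusion–exclusion. Total paths: C(35, 21) = 2319959400. Through P₁: C(26, 15)·C(9, 6) = 648997440. Through P₂: C(31, 19)·C(4, 2) = 846723150. Since P₁ is strictly southwest of P₂, a monotone path through both must visit P₁ then P₂; paths through both = C(26, 15)·C(5, 4)·C(4, 2) = 231784800. Avoid both = 2319959400 − 648997440 − 846723150 + 231784800 = 1056023610.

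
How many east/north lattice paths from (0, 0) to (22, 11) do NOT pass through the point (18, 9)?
Number of paths = 123234345

Total paths from (0, 0) to (22, 11): C(33, 22) = 193536720. Paths through (18, 9): (paths (0, 0) → (18, 9)) × (paths (18, 9) → (22, 11)) = C(27, 18) · C(6, 4) = 4686825 · 15 = 70302375. Avoidance count = 193536720 − 70302375 = 123234345.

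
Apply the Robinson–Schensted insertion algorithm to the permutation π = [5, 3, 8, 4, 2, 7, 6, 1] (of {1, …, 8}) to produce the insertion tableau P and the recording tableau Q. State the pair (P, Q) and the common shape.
P = [1, 4, 6] / [2, 7] / [3, 8] / [5];  Q = [1, 3, 6] / [2, 4] / [5, 7] / [8];  common shape = (3, 2, 2, 1)

Row-insert the values π_1, π_2, … into P one at a time, bumping the leftmost entry strictly greater than the inserted value down to the next row. The recording tableau Q records, in position (i, j), the step at which that cell was added to P.
  Insert 5 (step 1): P = [5];  Q = [1]
  Insert 3 (step 2): P = [3] / [5];  Q = [1] / [2]
  Insert 8 (step 3): P = [3, 8] / [5];  Q = [1, 3] / [2]
  Insert 4 (step 4): P = [3, 4] / [5, 8];  Q = [1, 3] / [2, 4]
  Insert 2 (step 5): P = [2, 4] / [3, 8] / [5];  Q = [1, 3] / [2, 4] / [5]
  Insert 7 (step 6): P = [2, 4, 7] / [3, 8] / [5];  Q = [1, 3, 6] / [2, 4] / [5]
  Insert 6 (step 7): P = [2, 4, 6] / [3, 7] / [5, 8];  Q = [1, 3, 6] / [2, 4] / [5, 7]
  Insert 1 (step 8): P = [1, 4, 6] / [2, 7] / [3, 8] / [5];  Q = [1, 3, 6] / [2, 4] / [5, 7] / [8]
Final shape: (3, 2, 2, 1).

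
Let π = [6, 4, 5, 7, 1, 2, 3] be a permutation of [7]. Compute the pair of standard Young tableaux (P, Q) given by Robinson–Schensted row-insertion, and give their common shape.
P = [1, 2, 3] / [4, 5, 7] / [6];  Q = [1, 3, 4] / [2, 6, 7] / [5];  common shape = (3, 3, 1)

Row-insert the values π_1, π_2, … into P one at a time, bumping the leftmost entry strictly greater than the inserted value down to the next row. The recording tableau Q records, in position (i, j), the step at which that cell was added to P.
  Insert 6 (step 1): P = [6];  Q = [1]
  Insert 4 (step 2): P = [4] / [6];  Q = [1] / [2]
  Insert 5 (step 3): P = [4, 5] / [6];  Q = [1, 3] / [2]
  Insert 7 (step 4): P = [4, 5, 7] / [6];  Q = [1, 3, 4] / [2]
  Insert 1 (step 5): P = [1, 5, 7] / [4] / [6];  Q = [1, 3, 4] / [2] / [5]
  Insert 2 (step 6): P = [1, 2, 7] / [4, 5] / [6];  Q = [1, 3, 4] / [2, 6] / [5]
  Insert 3 (step 7): P = [1, 2, 3] / [4, 5, 7] / [6];  Q = [1, 3, 4] / [2, 6, 7] / [5]
Final shape: (3, 3, 1).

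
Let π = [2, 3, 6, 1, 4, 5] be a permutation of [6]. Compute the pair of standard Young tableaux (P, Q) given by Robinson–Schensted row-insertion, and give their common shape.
P = [1, 3, 4, 5] / [2, 6];  Q = [1, 2, 3, 6] / [4, 5];  common shape = (4, 2)

Row-insert the values π_1, π_2, … into P one at a time, bumping the leftmost entry strictly greater than the inserted value down to the next row. The recording tableau Q records, in position (i, j), the step at which that cell was added to P.
  Insert 2 (step 1): P = [2];  Q = [1]
  Insert 3 (step 2): P = [2, 3];  Q = [1, 2]
  Insert 6 (step 3): P = [2, 3, 6];  Q = [1, 2, 3]
  Insert 1 (step 4): P = [1, 3, 6] / [2];  Q = [1, 2, 3] / [4]
  Insert 4 (step 5): P = [1, 3, 4] / [2, 6];  Q = [1, 2, 3] / [4, 5]
  Insert 5 (step 6): P = [1, 3, 4, 5] / [2, 6];  Q = [1, 2, 3, 6] / [4, 5]
Final shape: (4, 2).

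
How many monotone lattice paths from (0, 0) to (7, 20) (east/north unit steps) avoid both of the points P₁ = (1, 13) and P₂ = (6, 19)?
Number of paths = 522742

Inclusion–exclusion. Total paths: C(27, 7) = 888030. Through P₁: C(14, 1)·C(13, 6) = 24024. Through P₂: C(25, 6)·C(2, 1) = 354200. Since P₁ is strictly southwest of P₂, a monotone path through both must visit P₁ then P₂; paths through both = C(14, 1)·C(11, 5)·C(2, 1) = 12936. Avoid both = 888030 − 24024 − 354200 + 12936 = 522742.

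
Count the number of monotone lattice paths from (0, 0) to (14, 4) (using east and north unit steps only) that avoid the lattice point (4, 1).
Number of paths = 1630

Total paths from (0, 0) to (14, 4): C(18, 14) = 3060. Paths through (4, 1): (paths (0, 0) → (4, 1)) × (paths (4, 1) → (14, 4)) = C(5, 4) · C(13, 10) = 5 · 286 = 1430. Avoidance count = 3060 − 1430 = 1630.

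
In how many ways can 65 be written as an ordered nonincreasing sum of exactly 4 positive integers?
p(65, 4 parts) = 1991

Partitions of n into exactly k parts are in bijection with partitions of n − k into at most k parts (subtract 1 from each part). So p(65, exactly 4) = p(61, parts ≤ 4). Computing via the recurrence p(m, j) = p(m, j−1) + p(m−j, j) gives 1991.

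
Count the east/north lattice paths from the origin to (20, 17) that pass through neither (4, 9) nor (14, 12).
Number of paths = 11012123925

Inclusion–exclusion. Total paths: C(37, 20) = 15905368710. Through P₁: C(13, 4)·C(24, 16) = 525861765. Through P₂: C(26, 14)·C(11, 6) = 4461857400. Since P₁ is strictly southwest of P₂, a monotone path through both must visit P₁ then P₂; paths through both = C(13, 4)·C(13, 10)·C(11, 6) = 94474380. Avoid both = 15905368710 − 525861765 − 4461857400 + 94474380 = 11012123925.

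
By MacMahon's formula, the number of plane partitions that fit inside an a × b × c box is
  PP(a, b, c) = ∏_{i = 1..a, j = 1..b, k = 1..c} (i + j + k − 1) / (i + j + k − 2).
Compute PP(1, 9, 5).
PP(1, 9, 5) = 2002

Evaluate the triple product over i = 1..1, j = 1..9, k = 1..5. The factors are (2/1) · (3/2) · (4/3) · (5/4) · (6/5) · (3/2) · (4/3) · (5/4) · … (45 factors total). The numerators and denominators telescope so the product is an integer; carrying out the multiplication exactly gives PP(1, 9, 5) = 2002.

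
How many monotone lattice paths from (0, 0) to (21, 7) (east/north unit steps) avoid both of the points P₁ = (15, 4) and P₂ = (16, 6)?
Number of paths = 480546

Inclusion–exclusion. Total paths: C(28, 21) = 1184040. Through P₁: C(19, 15)·C(9, 6) = 325584. Through P₂: C(22, 16)·C(6, 5) = 447678. Since P₁ is strictly southwest of P₂, a monotone path through both must visit P₁ then P₂; paths through both = C(19, 15)·C(3, 1)·C(6, 5) = 69768. Avoid both = 1184040 − 325584 − 447678 + 69768 = 480546.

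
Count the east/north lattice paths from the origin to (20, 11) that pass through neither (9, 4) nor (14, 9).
Number of paths = 44081875

Inclusion–exclusion. Total paths: C(31, 20) = 84672315. Through P₁: C(13, 9)·C(18, 11) = 22754160. Through P₂: C(23, 14)·C(8, 6) = 22881320. Since P₁ is strictly southwest of P₂, a monotone path through both must visit P₁ then P₂; paths through both = C(13, 9)·C(10, 5)·C(8, 6) = 5045040. Avoid both = 84672315 − 22754160 − 22881320 + 5045040 = 44081875.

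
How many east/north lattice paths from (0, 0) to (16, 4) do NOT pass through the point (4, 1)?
Number of paths = 2570

Total paths from (0, 0) to (16, 4): C(20, 16) = 4845. Paths through (4, 1): (paths (0, 0) → (4, 1)) × (paths (4, 1) → (16, 4)) = C(5, 4) · C(15, 12) = 5 · 455 = 2275. Avoidance count = 4845 − 2275 = 2570.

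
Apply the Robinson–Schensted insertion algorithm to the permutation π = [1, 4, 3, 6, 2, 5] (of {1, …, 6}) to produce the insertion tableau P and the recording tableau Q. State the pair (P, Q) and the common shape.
P = [1, 2, 5] / [3, 6] / [4];  Q = [1, 2, 4] / [3, 6] / [5];  common shape = (3, 2, 1)

Row-insert the values π_1, π_2, … into P one at a time, bumping the leftmost entry strictly greater than the inserted value down to the next row. The recording tableau Q records, in position (i, j), the step at which that cell was added to P.
  Insert 1 (step 1): P = [1];  Q = [1]
  Insert 4 (step 2): P = [1, 4];  Q = [1, 2]
  Insert 3 (step 3): P = [1, 3] / [4];  Q = [1, 2] / [3]
  Insert 6 (step 4): P = [1, 3, 6] / [4];  Q = [1, 2, 4] / [3]
  Insert 2 (step 5): P = [1, 2, 6] / [3] / [4];  Q = [1, 2, 4] / [3] / [5]
  Insert 5 (step 6): P = [1, 2, 5] / [3, 6] / [4];  Q = [1, 2, 4] / [3, 6] / [5]
Final shape: (3, 2, 1).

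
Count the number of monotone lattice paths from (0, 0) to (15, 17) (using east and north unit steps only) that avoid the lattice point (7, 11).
Number of paths = 470155248

Total paths from (0, 0) to (15, 17): C(32, 15) = 565722720. Paths through (7, 11): (paths (0, 0) → (7, 11)) × (paths (7, 11) → (15, 17)) = C(18, 7) · C(14, 8) = 31824 · 3003 = 95567472. Avoidance count = 565722720 − 95567472 = 470155248.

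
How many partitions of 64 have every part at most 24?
p(64, parts ≤ 24) = 1564398

Use the recurrence p(n, m) = p(n, m−1) + p(n−m, m): either the largest part is < m (count p(n, m−1)) or the largest part is exactly m (remove one copy of m, count p(n−m, m)). With p(0, ·) = 1 this gives p(64, parts ≤ 24) = 1564398. (By conjugating Young diagrams, this also counts partitions of 64 into at most 24 parts.)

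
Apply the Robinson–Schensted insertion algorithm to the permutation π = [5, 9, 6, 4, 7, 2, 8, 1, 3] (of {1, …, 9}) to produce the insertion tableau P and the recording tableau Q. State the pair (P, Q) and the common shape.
P = [1, 3, 7, 8] / [2, 6] / [4] / [5] / [9];  Q = [1, 2, 5, 7] / [3, 9] / [4] / [6] / [8];  common shape = (4, 2, 1, 1, 1)

Row-insert the values π_1, π_2, … into P one at a time, bumping the leftmost entry strictly greater than the inserted value down to the next row. The recording tableau Q records, in position (i, j), the step at which that cell was added to P.
  Insert 5 (step 1): P = [5];  Q = [1]
  Insert 9 (step 2): P = [5, 9];  Q = [1, 2]
  Insert 6 (step 3): P = [5, 6] / [9];  Q = [1, 2] / [3]
  Insert 4 (step 4): P = [4, 6] / [5] / [9];  Q = [1, 2] / [3] / [4]
  Insert 7 (step 5): P = [4, 6, 7] / [5] / [9];  Q = [1, 2, 5] / [3] / [4]
  Insert 2 (step 6): P = [2, 6, 7] / [4] / [5] / [9];  Q = [1, 2, 5] / [3] / [4] / [6]
  Insert 8 (step 7): P = [2, 6, 7, 8] / [4] / [5] / [9];  Q = [1, 2, 5, 7] / [3] / [4] / [6]
  Insert 1 (step 8): P = [1, 6, 7, 8] / [2] / [4] / [5] / [9];  Q = [1, 2, 5, 7] / [3] / [4] / [6] / [8]
  Insert 3 (step 9): P = [1, 3, 7, 8] / [2, 6] / [4] / [5] / [9];  Q = [1, 2, 5, 7] / [3, 9] / [4] / [6] / [8]
Final shape: (4, 2, 1, 1, 1).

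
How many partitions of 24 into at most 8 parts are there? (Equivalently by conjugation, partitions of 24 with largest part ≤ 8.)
p(24, parts ≤ 8) = 919

Use the recurrence p(n, m) = p(n, m−1) + p(n−m, m): either the largest part is < m (count p(n, m−1)) or the largest part is exactly m (remove one copy of m, count p(n−m, m)). With p(0, ·) = 1 this gives p(24, parts ≤ 8) = 919. (By conjugating Young diagrams, this also counts partitions of 24 into at most 8 parts.)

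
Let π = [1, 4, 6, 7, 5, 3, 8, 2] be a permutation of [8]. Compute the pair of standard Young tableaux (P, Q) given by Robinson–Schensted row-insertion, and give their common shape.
P = [1, 2, 5, 7, 8] / [3] / [4] / [6];  Q = [1, 2, 3, 4, 7] / [5] / [6] / [8];  common shape = (5, 1, 1, 1)

Row-insert the values π_1, π_2, … into P one at a time, bumping the leftmost entry strictly greater than the inserted value down to the next row. The recording tableau Q records, in position (i, j), the step at which that cell was added to P.
  Insert 1 (step 1): P = [1];  Q = [1]
  Insert 4 (step 2): P = [1, 4];  Q = [1, 2]
  Insert 6 (step 3): P = [1, 4, 6];  Q = [1, 2, 3]
  Insert 7 (step 4): P = [1, 4, 6, 7];  Q = [1, 2, 3, 4]
  Insert 5 (step 5): P = [1, 4, 5, 7] / [6];  Q = [1, 2, 3, 4] / [5]
  Insert 3 (step 6): P = [1, 3, 5, 7] / [4] / [6];  Q = [1, 2, 3, 4] / [5] / [6]
  Insert 8 (step 7): P = [1, 3, 5, 7, 8] / [4] / [6];  Q = [1, 2, 3, 4, 7] / [5] / [6]
  Insert 2 (step 8): P = [1, 2, 5, 7, 8] / [3] / [4] / [6];  Q = [1, 2, 3, 4, 7] / [5] / [6] / [8]
Final shape: (5, 1, 1, 1).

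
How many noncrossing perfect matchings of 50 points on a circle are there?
C_25 = 4861946401452

These noncrossing handshakes are counted by the Catalan number C_n = (1/(n + 1)) · C(2n, n). For n = 25: C_25 = (1/26) · C(50, 25) = 126410606437752/26 = 4861946401452.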